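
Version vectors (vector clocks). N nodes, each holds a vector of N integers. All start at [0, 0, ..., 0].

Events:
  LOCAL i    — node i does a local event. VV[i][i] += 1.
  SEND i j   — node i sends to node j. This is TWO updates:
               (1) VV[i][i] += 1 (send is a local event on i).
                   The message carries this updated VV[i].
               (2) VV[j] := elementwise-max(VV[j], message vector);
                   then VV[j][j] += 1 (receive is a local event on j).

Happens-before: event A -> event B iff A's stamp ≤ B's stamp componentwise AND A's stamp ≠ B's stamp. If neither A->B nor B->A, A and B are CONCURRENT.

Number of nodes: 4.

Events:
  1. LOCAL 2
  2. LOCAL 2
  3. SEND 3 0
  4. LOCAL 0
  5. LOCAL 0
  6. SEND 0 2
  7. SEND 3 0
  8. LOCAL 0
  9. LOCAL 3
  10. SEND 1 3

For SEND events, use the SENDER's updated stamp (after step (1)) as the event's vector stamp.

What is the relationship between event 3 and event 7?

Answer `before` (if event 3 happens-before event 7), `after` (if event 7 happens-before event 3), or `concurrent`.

Answer: before

Derivation:
Initial: VV[0]=[0, 0, 0, 0]
Initial: VV[1]=[0, 0, 0, 0]
Initial: VV[2]=[0, 0, 0, 0]
Initial: VV[3]=[0, 0, 0, 0]
Event 1: LOCAL 2: VV[2][2]++ -> VV[2]=[0, 0, 1, 0]
Event 2: LOCAL 2: VV[2][2]++ -> VV[2]=[0, 0, 2, 0]
Event 3: SEND 3->0: VV[3][3]++ -> VV[3]=[0, 0, 0, 1], msg_vec=[0, 0, 0, 1]; VV[0]=max(VV[0],msg_vec) then VV[0][0]++ -> VV[0]=[1, 0, 0, 1]
Event 4: LOCAL 0: VV[0][0]++ -> VV[0]=[2, 0, 0, 1]
Event 5: LOCAL 0: VV[0][0]++ -> VV[0]=[3, 0, 0, 1]
Event 6: SEND 0->2: VV[0][0]++ -> VV[0]=[4, 0, 0, 1], msg_vec=[4, 0, 0, 1]; VV[2]=max(VV[2],msg_vec) then VV[2][2]++ -> VV[2]=[4, 0, 3, 1]
Event 7: SEND 3->0: VV[3][3]++ -> VV[3]=[0, 0, 0, 2], msg_vec=[0, 0, 0, 2]; VV[0]=max(VV[0],msg_vec) then VV[0][0]++ -> VV[0]=[5, 0, 0, 2]
Event 8: LOCAL 0: VV[0][0]++ -> VV[0]=[6, 0, 0, 2]
Event 9: LOCAL 3: VV[3][3]++ -> VV[3]=[0, 0, 0, 3]
Event 10: SEND 1->3: VV[1][1]++ -> VV[1]=[0, 1, 0, 0], msg_vec=[0, 1, 0, 0]; VV[3]=max(VV[3],msg_vec) then VV[3][3]++ -> VV[3]=[0, 1, 0, 4]
Event 3 stamp: [0, 0, 0, 1]
Event 7 stamp: [0, 0, 0, 2]
[0, 0, 0, 1] <= [0, 0, 0, 2]? True
[0, 0, 0, 2] <= [0, 0, 0, 1]? False
Relation: before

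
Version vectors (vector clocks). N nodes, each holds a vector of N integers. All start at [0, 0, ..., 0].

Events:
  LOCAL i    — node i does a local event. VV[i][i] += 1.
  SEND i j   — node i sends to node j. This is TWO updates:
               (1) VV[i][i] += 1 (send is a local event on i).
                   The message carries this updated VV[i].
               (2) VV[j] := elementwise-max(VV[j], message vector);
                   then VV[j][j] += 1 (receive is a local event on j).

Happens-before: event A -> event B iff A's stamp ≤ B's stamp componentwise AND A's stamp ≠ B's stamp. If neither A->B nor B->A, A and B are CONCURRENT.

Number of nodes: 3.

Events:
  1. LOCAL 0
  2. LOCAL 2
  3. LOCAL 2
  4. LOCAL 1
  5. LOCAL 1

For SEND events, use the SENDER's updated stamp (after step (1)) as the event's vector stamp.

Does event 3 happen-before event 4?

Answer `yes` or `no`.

Answer: no

Derivation:
Initial: VV[0]=[0, 0, 0]
Initial: VV[1]=[0, 0, 0]
Initial: VV[2]=[0, 0, 0]
Event 1: LOCAL 0: VV[0][0]++ -> VV[0]=[1, 0, 0]
Event 2: LOCAL 2: VV[2][2]++ -> VV[2]=[0, 0, 1]
Event 3: LOCAL 2: VV[2][2]++ -> VV[2]=[0, 0, 2]
Event 4: LOCAL 1: VV[1][1]++ -> VV[1]=[0, 1, 0]
Event 5: LOCAL 1: VV[1][1]++ -> VV[1]=[0, 2, 0]
Event 3 stamp: [0, 0, 2]
Event 4 stamp: [0, 1, 0]
[0, 0, 2] <= [0, 1, 0]? False. Equal? False. Happens-before: False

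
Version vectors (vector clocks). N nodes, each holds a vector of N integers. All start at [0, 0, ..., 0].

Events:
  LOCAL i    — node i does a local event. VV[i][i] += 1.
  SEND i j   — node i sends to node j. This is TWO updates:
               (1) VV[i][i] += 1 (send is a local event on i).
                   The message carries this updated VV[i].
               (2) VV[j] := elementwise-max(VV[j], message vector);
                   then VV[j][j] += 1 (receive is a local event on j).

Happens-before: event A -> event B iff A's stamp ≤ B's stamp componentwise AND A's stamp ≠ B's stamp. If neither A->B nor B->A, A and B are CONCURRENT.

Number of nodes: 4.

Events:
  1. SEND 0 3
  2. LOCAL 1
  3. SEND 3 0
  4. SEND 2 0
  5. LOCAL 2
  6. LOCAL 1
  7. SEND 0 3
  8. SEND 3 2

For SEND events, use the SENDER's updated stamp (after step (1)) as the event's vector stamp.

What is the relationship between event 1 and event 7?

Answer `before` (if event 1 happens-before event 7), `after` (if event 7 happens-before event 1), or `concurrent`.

Initial: VV[0]=[0, 0, 0, 0]
Initial: VV[1]=[0, 0, 0, 0]
Initial: VV[2]=[0, 0, 0, 0]
Initial: VV[3]=[0, 0, 0, 0]
Event 1: SEND 0->3: VV[0][0]++ -> VV[0]=[1, 0, 0, 0], msg_vec=[1, 0, 0, 0]; VV[3]=max(VV[3],msg_vec) then VV[3][3]++ -> VV[3]=[1, 0, 0, 1]
Event 2: LOCAL 1: VV[1][1]++ -> VV[1]=[0, 1, 0, 0]
Event 3: SEND 3->0: VV[3][3]++ -> VV[3]=[1, 0, 0, 2], msg_vec=[1, 0, 0, 2]; VV[0]=max(VV[0],msg_vec) then VV[0][0]++ -> VV[0]=[2, 0, 0, 2]
Event 4: SEND 2->0: VV[2][2]++ -> VV[2]=[0, 0, 1, 0], msg_vec=[0, 0, 1, 0]; VV[0]=max(VV[0],msg_vec) then VV[0][0]++ -> VV[0]=[3, 0, 1, 2]
Event 5: LOCAL 2: VV[2][2]++ -> VV[2]=[0, 0, 2, 0]
Event 6: LOCAL 1: VV[1][1]++ -> VV[1]=[0, 2, 0, 0]
Event 7: SEND 0->3: VV[0][0]++ -> VV[0]=[4, 0, 1, 2], msg_vec=[4, 0, 1, 2]; VV[3]=max(VV[3],msg_vec) then VV[3][3]++ -> VV[3]=[4, 0, 1, 3]
Event 8: SEND 3->2: VV[3][3]++ -> VV[3]=[4, 0, 1, 4], msg_vec=[4, 0, 1, 4]; VV[2]=max(VV[2],msg_vec) then VV[2][2]++ -> VV[2]=[4, 0, 3, 4]
Event 1 stamp: [1, 0, 0, 0]
Event 7 stamp: [4, 0, 1, 2]
[1, 0, 0, 0] <= [4, 0, 1, 2]? True
[4, 0, 1, 2] <= [1, 0, 0, 0]? False
Relation: before

Answer: before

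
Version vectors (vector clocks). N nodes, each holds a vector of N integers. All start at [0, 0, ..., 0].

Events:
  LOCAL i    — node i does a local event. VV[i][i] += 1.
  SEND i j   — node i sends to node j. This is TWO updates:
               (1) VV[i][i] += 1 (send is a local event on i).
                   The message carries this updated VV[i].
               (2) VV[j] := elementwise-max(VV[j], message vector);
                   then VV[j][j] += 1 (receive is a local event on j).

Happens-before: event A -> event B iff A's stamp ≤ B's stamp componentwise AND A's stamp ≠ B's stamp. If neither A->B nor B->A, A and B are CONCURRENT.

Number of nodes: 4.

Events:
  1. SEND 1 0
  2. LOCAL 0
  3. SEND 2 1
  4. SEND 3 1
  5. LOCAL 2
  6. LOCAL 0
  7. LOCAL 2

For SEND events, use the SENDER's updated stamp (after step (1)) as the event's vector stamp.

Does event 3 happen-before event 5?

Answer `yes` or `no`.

Answer: yes

Derivation:
Initial: VV[0]=[0, 0, 0, 0]
Initial: VV[1]=[0, 0, 0, 0]
Initial: VV[2]=[0, 0, 0, 0]
Initial: VV[3]=[0, 0, 0, 0]
Event 1: SEND 1->0: VV[1][1]++ -> VV[1]=[0, 1, 0, 0], msg_vec=[0, 1, 0, 0]; VV[0]=max(VV[0],msg_vec) then VV[0][0]++ -> VV[0]=[1, 1, 0, 0]
Event 2: LOCAL 0: VV[0][0]++ -> VV[0]=[2, 1, 0, 0]
Event 3: SEND 2->1: VV[2][2]++ -> VV[2]=[0, 0, 1, 0], msg_vec=[0, 0, 1, 0]; VV[1]=max(VV[1],msg_vec) then VV[1][1]++ -> VV[1]=[0, 2, 1, 0]
Event 4: SEND 3->1: VV[3][3]++ -> VV[3]=[0, 0, 0, 1], msg_vec=[0, 0, 0, 1]; VV[1]=max(VV[1],msg_vec) then VV[1][1]++ -> VV[1]=[0, 3, 1, 1]
Event 5: LOCAL 2: VV[2][2]++ -> VV[2]=[0, 0, 2, 0]
Event 6: LOCAL 0: VV[0][0]++ -> VV[0]=[3, 1, 0, 0]
Event 7: LOCAL 2: VV[2][2]++ -> VV[2]=[0, 0, 3, 0]
Event 3 stamp: [0, 0, 1, 0]
Event 5 stamp: [0, 0, 2, 0]
[0, 0, 1, 0] <= [0, 0, 2, 0]? True. Equal? False. Happens-before: True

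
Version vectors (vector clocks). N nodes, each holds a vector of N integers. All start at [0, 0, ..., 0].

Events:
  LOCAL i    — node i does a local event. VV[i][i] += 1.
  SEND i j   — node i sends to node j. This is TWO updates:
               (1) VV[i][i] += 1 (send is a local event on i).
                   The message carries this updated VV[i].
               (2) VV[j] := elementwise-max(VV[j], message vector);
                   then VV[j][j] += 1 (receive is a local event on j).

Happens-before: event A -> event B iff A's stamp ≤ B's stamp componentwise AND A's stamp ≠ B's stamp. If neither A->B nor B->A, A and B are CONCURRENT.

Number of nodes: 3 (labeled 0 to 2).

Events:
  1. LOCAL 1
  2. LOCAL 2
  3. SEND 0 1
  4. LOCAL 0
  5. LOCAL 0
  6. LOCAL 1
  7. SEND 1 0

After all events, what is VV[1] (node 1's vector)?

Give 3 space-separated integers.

Initial: VV[0]=[0, 0, 0]
Initial: VV[1]=[0, 0, 0]
Initial: VV[2]=[0, 0, 0]
Event 1: LOCAL 1: VV[1][1]++ -> VV[1]=[0, 1, 0]
Event 2: LOCAL 2: VV[2][2]++ -> VV[2]=[0, 0, 1]
Event 3: SEND 0->1: VV[0][0]++ -> VV[0]=[1, 0, 0], msg_vec=[1, 0, 0]; VV[1]=max(VV[1],msg_vec) then VV[1][1]++ -> VV[1]=[1, 2, 0]
Event 4: LOCAL 0: VV[0][0]++ -> VV[0]=[2, 0, 0]
Event 5: LOCAL 0: VV[0][0]++ -> VV[0]=[3, 0, 0]
Event 6: LOCAL 1: VV[1][1]++ -> VV[1]=[1, 3, 0]
Event 7: SEND 1->0: VV[1][1]++ -> VV[1]=[1, 4, 0], msg_vec=[1, 4, 0]; VV[0]=max(VV[0],msg_vec) then VV[0][0]++ -> VV[0]=[4, 4, 0]
Final vectors: VV[0]=[4, 4, 0]; VV[1]=[1, 4, 0]; VV[2]=[0, 0, 1]

Answer: 1 4 0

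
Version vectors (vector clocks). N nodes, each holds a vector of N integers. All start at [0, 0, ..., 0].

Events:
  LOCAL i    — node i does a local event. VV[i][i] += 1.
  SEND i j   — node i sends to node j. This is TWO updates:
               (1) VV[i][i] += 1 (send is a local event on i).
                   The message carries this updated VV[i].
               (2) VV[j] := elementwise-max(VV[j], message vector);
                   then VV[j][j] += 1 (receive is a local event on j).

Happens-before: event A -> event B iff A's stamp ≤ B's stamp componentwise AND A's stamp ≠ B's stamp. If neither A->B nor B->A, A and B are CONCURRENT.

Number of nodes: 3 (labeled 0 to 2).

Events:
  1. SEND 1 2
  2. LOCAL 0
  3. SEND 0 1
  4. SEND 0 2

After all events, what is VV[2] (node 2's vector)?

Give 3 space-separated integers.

Answer: 3 1 2

Derivation:
Initial: VV[0]=[0, 0, 0]
Initial: VV[1]=[0, 0, 0]
Initial: VV[2]=[0, 0, 0]
Event 1: SEND 1->2: VV[1][1]++ -> VV[1]=[0, 1, 0], msg_vec=[0, 1, 0]; VV[2]=max(VV[2],msg_vec) then VV[2][2]++ -> VV[2]=[0, 1, 1]
Event 2: LOCAL 0: VV[0][0]++ -> VV[0]=[1, 0, 0]
Event 3: SEND 0->1: VV[0][0]++ -> VV[0]=[2, 0, 0], msg_vec=[2, 0, 0]; VV[1]=max(VV[1],msg_vec) then VV[1][1]++ -> VV[1]=[2, 2, 0]
Event 4: SEND 0->2: VV[0][0]++ -> VV[0]=[3, 0, 0], msg_vec=[3, 0, 0]; VV[2]=max(VV[2],msg_vec) then VV[2][2]++ -> VV[2]=[3, 1, 2]
Final vectors: VV[0]=[3, 0, 0]; VV[1]=[2, 2, 0]; VV[2]=[3, 1, 2]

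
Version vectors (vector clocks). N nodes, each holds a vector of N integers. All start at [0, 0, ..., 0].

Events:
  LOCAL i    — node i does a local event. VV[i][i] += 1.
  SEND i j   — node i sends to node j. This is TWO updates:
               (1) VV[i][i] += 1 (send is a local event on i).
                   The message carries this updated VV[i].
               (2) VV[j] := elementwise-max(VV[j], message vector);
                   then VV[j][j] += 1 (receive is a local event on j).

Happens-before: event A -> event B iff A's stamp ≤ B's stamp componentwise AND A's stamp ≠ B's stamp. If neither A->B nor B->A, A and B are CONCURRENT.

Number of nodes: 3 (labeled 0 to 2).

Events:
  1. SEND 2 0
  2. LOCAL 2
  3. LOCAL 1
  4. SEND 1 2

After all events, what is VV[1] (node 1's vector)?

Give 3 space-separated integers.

Answer: 0 2 0

Derivation:
Initial: VV[0]=[0, 0, 0]
Initial: VV[1]=[0, 0, 0]
Initial: VV[2]=[0, 0, 0]
Event 1: SEND 2->0: VV[2][2]++ -> VV[2]=[0, 0, 1], msg_vec=[0, 0, 1]; VV[0]=max(VV[0],msg_vec) then VV[0][0]++ -> VV[0]=[1, 0, 1]
Event 2: LOCAL 2: VV[2][2]++ -> VV[2]=[0, 0, 2]
Event 3: LOCAL 1: VV[1][1]++ -> VV[1]=[0, 1, 0]
Event 4: SEND 1->2: VV[1][1]++ -> VV[1]=[0, 2, 0], msg_vec=[0, 2, 0]; VV[2]=max(VV[2],msg_vec) then VV[2][2]++ -> VV[2]=[0, 2, 3]
Final vectors: VV[0]=[1, 0, 1]; VV[1]=[0, 2, 0]; VV[2]=[0, 2, 3]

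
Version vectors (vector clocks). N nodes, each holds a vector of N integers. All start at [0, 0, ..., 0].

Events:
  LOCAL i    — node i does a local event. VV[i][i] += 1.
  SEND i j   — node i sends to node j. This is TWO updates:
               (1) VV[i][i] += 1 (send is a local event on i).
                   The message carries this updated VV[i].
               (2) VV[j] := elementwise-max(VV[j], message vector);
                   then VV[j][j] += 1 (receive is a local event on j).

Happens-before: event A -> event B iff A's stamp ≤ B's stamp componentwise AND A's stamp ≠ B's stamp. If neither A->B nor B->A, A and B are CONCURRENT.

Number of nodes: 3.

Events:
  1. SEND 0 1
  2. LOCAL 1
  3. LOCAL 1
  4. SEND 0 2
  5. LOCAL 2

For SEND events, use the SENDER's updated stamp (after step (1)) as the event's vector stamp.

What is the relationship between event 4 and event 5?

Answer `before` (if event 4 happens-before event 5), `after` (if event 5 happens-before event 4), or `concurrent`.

Initial: VV[0]=[0, 0, 0]
Initial: VV[1]=[0, 0, 0]
Initial: VV[2]=[0, 0, 0]
Event 1: SEND 0->1: VV[0][0]++ -> VV[0]=[1, 0, 0], msg_vec=[1, 0, 0]; VV[1]=max(VV[1],msg_vec) then VV[1][1]++ -> VV[1]=[1, 1, 0]
Event 2: LOCAL 1: VV[1][1]++ -> VV[1]=[1, 2, 0]
Event 3: LOCAL 1: VV[1][1]++ -> VV[1]=[1, 3, 0]
Event 4: SEND 0->2: VV[0][0]++ -> VV[0]=[2, 0, 0], msg_vec=[2, 0, 0]; VV[2]=max(VV[2],msg_vec) then VV[2][2]++ -> VV[2]=[2, 0, 1]
Event 5: LOCAL 2: VV[2][2]++ -> VV[2]=[2, 0, 2]
Event 4 stamp: [2, 0, 0]
Event 5 stamp: [2, 0, 2]
[2, 0, 0] <= [2, 0, 2]? True
[2, 0, 2] <= [2, 0, 0]? False
Relation: before

Answer: before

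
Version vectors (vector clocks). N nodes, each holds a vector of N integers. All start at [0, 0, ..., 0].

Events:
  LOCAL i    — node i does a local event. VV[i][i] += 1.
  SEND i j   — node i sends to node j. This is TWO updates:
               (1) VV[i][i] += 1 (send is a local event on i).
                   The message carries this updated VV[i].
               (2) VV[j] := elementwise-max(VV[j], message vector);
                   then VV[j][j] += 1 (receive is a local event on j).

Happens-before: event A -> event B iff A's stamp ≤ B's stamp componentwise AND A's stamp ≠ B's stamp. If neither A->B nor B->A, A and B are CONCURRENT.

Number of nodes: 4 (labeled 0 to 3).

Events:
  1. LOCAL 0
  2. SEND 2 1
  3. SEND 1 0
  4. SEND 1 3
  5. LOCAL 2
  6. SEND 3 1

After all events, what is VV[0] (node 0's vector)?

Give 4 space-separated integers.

Initial: VV[0]=[0, 0, 0, 0]
Initial: VV[1]=[0, 0, 0, 0]
Initial: VV[2]=[0, 0, 0, 0]
Initial: VV[3]=[0, 0, 0, 0]
Event 1: LOCAL 0: VV[0][0]++ -> VV[0]=[1, 0, 0, 0]
Event 2: SEND 2->1: VV[2][2]++ -> VV[2]=[0, 0, 1, 0], msg_vec=[0, 0, 1, 0]; VV[1]=max(VV[1],msg_vec) then VV[1][1]++ -> VV[1]=[0, 1, 1, 0]
Event 3: SEND 1->0: VV[1][1]++ -> VV[1]=[0, 2, 1, 0], msg_vec=[0, 2, 1, 0]; VV[0]=max(VV[0],msg_vec) then VV[0][0]++ -> VV[0]=[2, 2, 1, 0]
Event 4: SEND 1->3: VV[1][1]++ -> VV[1]=[0, 3, 1, 0], msg_vec=[0, 3, 1, 0]; VV[3]=max(VV[3],msg_vec) then VV[3][3]++ -> VV[3]=[0, 3, 1, 1]
Event 5: LOCAL 2: VV[2][2]++ -> VV[2]=[0, 0, 2, 0]
Event 6: SEND 3->1: VV[3][3]++ -> VV[3]=[0, 3, 1, 2], msg_vec=[0, 3, 1, 2]; VV[1]=max(VV[1],msg_vec) then VV[1][1]++ -> VV[1]=[0, 4, 1, 2]
Final vectors: VV[0]=[2, 2, 1, 0]; VV[1]=[0, 4, 1, 2]; VV[2]=[0, 0, 2, 0]; VV[3]=[0, 3, 1, 2]

Answer: 2 2 1 0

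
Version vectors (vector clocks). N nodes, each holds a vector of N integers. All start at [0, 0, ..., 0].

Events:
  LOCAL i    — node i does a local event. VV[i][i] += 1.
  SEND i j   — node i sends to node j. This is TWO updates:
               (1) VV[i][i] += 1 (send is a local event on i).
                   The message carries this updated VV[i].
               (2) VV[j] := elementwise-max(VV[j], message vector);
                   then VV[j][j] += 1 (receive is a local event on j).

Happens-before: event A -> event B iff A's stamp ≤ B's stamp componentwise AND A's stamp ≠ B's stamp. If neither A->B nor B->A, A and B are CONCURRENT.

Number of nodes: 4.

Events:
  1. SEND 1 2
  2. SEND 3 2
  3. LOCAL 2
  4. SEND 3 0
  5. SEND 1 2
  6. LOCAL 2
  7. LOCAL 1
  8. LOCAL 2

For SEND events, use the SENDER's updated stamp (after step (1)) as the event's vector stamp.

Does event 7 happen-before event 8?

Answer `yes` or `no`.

Initial: VV[0]=[0, 0, 0, 0]
Initial: VV[1]=[0, 0, 0, 0]
Initial: VV[2]=[0, 0, 0, 0]
Initial: VV[3]=[0, 0, 0, 0]
Event 1: SEND 1->2: VV[1][1]++ -> VV[1]=[0, 1, 0, 0], msg_vec=[0, 1, 0, 0]; VV[2]=max(VV[2],msg_vec) then VV[2][2]++ -> VV[2]=[0, 1, 1, 0]
Event 2: SEND 3->2: VV[3][3]++ -> VV[3]=[0, 0, 0, 1], msg_vec=[0, 0, 0, 1]; VV[2]=max(VV[2],msg_vec) then VV[2][2]++ -> VV[2]=[0, 1, 2, 1]
Event 3: LOCAL 2: VV[2][2]++ -> VV[2]=[0, 1, 3, 1]
Event 4: SEND 3->0: VV[3][3]++ -> VV[3]=[0, 0, 0, 2], msg_vec=[0, 0, 0, 2]; VV[0]=max(VV[0],msg_vec) then VV[0][0]++ -> VV[0]=[1, 0, 0, 2]
Event 5: SEND 1->2: VV[1][1]++ -> VV[1]=[0, 2, 0, 0], msg_vec=[0, 2, 0, 0]; VV[2]=max(VV[2],msg_vec) then VV[2][2]++ -> VV[2]=[0, 2, 4, 1]
Event 6: LOCAL 2: VV[2][2]++ -> VV[2]=[0, 2, 5, 1]
Event 7: LOCAL 1: VV[1][1]++ -> VV[1]=[0, 3, 0, 0]
Event 8: LOCAL 2: VV[2][2]++ -> VV[2]=[0, 2, 6, 1]
Event 7 stamp: [0, 3, 0, 0]
Event 8 stamp: [0, 2, 6, 1]
[0, 3, 0, 0] <= [0, 2, 6, 1]? False. Equal? False. Happens-before: False

Answer: no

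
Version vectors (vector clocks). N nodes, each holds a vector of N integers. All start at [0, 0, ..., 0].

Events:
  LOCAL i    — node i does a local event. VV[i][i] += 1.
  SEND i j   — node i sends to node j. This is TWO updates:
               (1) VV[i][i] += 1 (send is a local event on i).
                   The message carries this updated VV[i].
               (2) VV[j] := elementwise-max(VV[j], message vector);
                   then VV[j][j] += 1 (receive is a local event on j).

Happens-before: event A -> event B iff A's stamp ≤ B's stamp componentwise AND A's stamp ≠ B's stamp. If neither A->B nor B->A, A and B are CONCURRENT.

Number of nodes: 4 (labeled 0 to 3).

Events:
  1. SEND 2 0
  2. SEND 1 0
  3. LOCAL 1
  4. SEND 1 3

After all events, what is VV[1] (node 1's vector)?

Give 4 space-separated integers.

Answer: 0 3 0 0

Derivation:
Initial: VV[0]=[0, 0, 0, 0]
Initial: VV[1]=[0, 0, 0, 0]
Initial: VV[2]=[0, 0, 0, 0]
Initial: VV[3]=[0, 0, 0, 0]
Event 1: SEND 2->0: VV[2][2]++ -> VV[2]=[0, 0, 1, 0], msg_vec=[0, 0, 1, 0]; VV[0]=max(VV[0],msg_vec) then VV[0][0]++ -> VV[0]=[1, 0, 1, 0]
Event 2: SEND 1->0: VV[1][1]++ -> VV[1]=[0, 1, 0, 0], msg_vec=[0, 1, 0, 0]; VV[0]=max(VV[0],msg_vec) then VV[0][0]++ -> VV[0]=[2, 1, 1, 0]
Event 3: LOCAL 1: VV[1][1]++ -> VV[1]=[0, 2, 0, 0]
Event 4: SEND 1->3: VV[1][1]++ -> VV[1]=[0, 3, 0, 0], msg_vec=[0, 3, 0, 0]; VV[3]=max(VV[3],msg_vec) then VV[3][3]++ -> VV[3]=[0, 3, 0, 1]
Final vectors: VV[0]=[2, 1, 1, 0]; VV[1]=[0, 3, 0, 0]; VV[2]=[0, 0, 1, 0]; VV[3]=[0, 3, 0, 1]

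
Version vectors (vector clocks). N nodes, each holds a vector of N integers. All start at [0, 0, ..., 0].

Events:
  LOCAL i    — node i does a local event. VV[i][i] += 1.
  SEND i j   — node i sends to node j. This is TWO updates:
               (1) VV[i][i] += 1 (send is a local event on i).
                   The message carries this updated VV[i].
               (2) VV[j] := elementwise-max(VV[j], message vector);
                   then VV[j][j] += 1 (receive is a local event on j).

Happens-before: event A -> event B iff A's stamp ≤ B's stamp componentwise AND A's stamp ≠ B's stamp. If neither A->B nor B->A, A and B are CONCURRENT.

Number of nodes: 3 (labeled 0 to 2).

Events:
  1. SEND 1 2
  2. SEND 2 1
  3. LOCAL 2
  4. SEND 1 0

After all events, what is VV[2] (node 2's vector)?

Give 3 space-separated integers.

Answer: 0 1 3

Derivation:
Initial: VV[0]=[0, 0, 0]
Initial: VV[1]=[0, 0, 0]
Initial: VV[2]=[0, 0, 0]
Event 1: SEND 1->2: VV[1][1]++ -> VV[1]=[0, 1, 0], msg_vec=[0, 1, 0]; VV[2]=max(VV[2],msg_vec) then VV[2][2]++ -> VV[2]=[0, 1, 1]
Event 2: SEND 2->1: VV[2][2]++ -> VV[2]=[0, 1, 2], msg_vec=[0, 1, 2]; VV[1]=max(VV[1],msg_vec) then VV[1][1]++ -> VV[1]=[0, 2, 2]
Event 3: LOCAL 2: VV[2][2]++ -> VV[2]=[0, 1, 3]
Event 4: SEND 1->0: VV[1][1]++ -> VV[1]=[0, 3, 2], msg_vec=[0, 3, 2]; VV[0]=max(VV[0],msg_vec) then VV[0][0]++ -> VV[0]=[1, 3, 2]
Final vectors: VV[0]=[1, 3, 2]; VV[1]=[0, 3, 2]; VV[2]=[0, 1, 3]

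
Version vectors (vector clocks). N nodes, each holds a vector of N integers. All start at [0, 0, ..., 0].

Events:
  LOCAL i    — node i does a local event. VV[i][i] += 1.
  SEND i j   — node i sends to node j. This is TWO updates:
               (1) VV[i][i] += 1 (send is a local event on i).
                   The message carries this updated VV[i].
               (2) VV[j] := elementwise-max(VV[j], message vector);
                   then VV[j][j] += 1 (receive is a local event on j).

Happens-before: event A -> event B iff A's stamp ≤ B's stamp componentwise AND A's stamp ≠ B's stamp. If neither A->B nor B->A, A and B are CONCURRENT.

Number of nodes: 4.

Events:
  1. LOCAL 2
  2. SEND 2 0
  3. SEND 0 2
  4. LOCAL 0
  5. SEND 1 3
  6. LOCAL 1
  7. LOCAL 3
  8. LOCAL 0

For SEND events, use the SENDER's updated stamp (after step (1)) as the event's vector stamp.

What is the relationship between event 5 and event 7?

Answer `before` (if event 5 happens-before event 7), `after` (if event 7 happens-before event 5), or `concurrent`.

Initial: VV[0]=[0, 0, 0, 0]
Initial: VV[1]=[0, 0, 0, 0]
Initial: VV[2]=[0, 0, 0, 0]
Initial: VV[3]=[0, 0, 0, 0]
Event 1: LOCAL 2: VV[2][2]++ -> VV[2]=[0, 0, 1, 0]
Event 2: SEND 2->0: VV[2][2]++ -> VV[2]=[0, 0, 2, 0], msg_vec=[0, 0, 2, 0]; VV[0]=max(VV[0],msg_vec) then VV[0][0]++ -> VV[0]=[1, 0, 2, 0]
Event 3: SEND 0->2: VV[0][0]++ -> VV[0]=[2, 0, 2, 0], msg_vec=[2, 0, 2, 0]; VV[2]=max(VV[2],msg_vec) then VV[2][2]++ -> VV[2]=[2, 0, 3, 0]
Event 4: LOCAL 0: VV[0][0]++ -> VV[0]=[3, 0, 2, 0]
Event 5: SEND 1->3: VV[1][1]++ -> VV[1]=[0, 1, 0, 0], msg_vec=[0, 1, 0, 0]; VV[3]=max(VV[3],msg_vec) then VV[3][3]++ -> VV[3]=[0, 1, 0, 1]
Event 6: LOCAL 1: VV[1][1]++ -> VV[1]=[0, 2, 0, 0]
Event 7: LOCAL 3: VV[3][3]++ -> VV[3]=[0, 1, 0, 2]
Event 8: LOCAL 0: VV[0][0]++ -> VV[0]=[4, 0, 2, 0]
Event 5 stamp: [0, 1, 0, 0]
Event 7 stamp: [0, 1, 0, 2]
[0, 1, 0, 0] <= [0, 1, 0, 2]? True
[0, 1, 0, 2] <= [0, 1, 0, 0]? False
Relation: before

Answer: before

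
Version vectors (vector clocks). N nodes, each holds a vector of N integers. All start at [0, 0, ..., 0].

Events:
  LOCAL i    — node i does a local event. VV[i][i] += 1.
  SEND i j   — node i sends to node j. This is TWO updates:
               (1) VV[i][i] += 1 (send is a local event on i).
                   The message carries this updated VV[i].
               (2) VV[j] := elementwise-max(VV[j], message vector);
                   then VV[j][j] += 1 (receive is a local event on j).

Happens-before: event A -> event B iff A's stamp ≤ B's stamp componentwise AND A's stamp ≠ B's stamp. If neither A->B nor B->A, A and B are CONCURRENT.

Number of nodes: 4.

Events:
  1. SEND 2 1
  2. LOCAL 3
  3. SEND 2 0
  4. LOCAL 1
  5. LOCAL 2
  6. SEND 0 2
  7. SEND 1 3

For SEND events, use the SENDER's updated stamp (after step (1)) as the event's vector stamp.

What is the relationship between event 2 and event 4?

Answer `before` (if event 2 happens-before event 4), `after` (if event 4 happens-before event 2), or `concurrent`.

Initial: VV[0]=[0, 0, 0, 0]
Initial: VV[1]=[0, 0, 0, 0]
Initial: VV[2]=[0, 0, 0, 0]
Initial: VV[3]=[0, 0, 0, 0]
Event 1: SEND 2->1: VV[2][2]++ -> VV[2]=[0, 0, 1, 0], msg_vec=[0, 0, 1, 0]; VV[1]=max(VV[1],msg_vec) then VV[1][1]++ -> VV[1]=[0, 1, 1, 0]
Event 2: LOCAL 3: VV[3][3]++ -> VV[3]=[0, 0, 0, 1]
Event 3: SEND 2->0: VV[2][2]++ -> VV[2]=[0, 0, 2, 0], msg_vec=[0, 0, 2, 0]; VV[0]=max(VV[0],msg_vec) then VV[0][0]++ -> VV[0]=[1, 0, 2, 0]
Event 4: LOCAL 1: VV[1][1]++ -> VV[1]=[0, 2, 1, 0]
Event 5: LOCAL 2: VV[2][2]++ -> VV[2]=[0, 0, 3, 0]
Event 6: SEND 0->2: VV[0][0]++ -> VV[0]=[2, 0, 2, 0], msg_vec=[2, 0, 2, 0]; VV[2]=max(VV[2],msg_vec) then VV[2][2]++ -> VV[2]=[2, 0, 4, 0]
Event 7: SEND 1->3: VV[1][1]++ -> VV[1]=[0, 3, 1, 0], msg_vec=[0, 3, 1, 0]; VV[3]=max(VV[3],msg_vec) then VV[3][3]++ -> VV[3]=[0, 3, 1, 2]
Event 2 stamp: [0, 0, 0, 1]
Event 4 stamp: [0, 2, 1, 0]
[0, 0, 0, 1] <= [0, 2, 1, 0]? False
[0, 2, 1, 0] <= [0, 0, 0, 1]? False
Relation: concurrent

Answer: concurrent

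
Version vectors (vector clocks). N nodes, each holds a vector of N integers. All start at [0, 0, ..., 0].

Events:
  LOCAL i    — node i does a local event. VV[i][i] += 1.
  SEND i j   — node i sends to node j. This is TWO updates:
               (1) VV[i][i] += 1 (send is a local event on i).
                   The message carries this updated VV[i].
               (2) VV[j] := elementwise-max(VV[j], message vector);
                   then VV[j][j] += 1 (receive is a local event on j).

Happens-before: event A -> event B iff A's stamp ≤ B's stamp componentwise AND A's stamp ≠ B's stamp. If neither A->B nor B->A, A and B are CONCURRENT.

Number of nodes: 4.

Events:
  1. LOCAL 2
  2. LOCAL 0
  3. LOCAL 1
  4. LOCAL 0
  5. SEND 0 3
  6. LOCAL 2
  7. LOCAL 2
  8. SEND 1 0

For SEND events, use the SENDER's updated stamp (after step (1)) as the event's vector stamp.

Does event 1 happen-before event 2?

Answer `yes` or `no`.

Initial: VV[0]=[0, 0, 0, 0]
Initial: VV[1]=[0, 0, 0, 0]
Initial: VV[2]=[0, 0, 0, 0]
Initial: VV[3]=[0, 0, 0, 0]
Event 1: LOCAL 2: VV[2][2]++ -> VV[2]=[0, 0, 1, 0]
Event 2: LOCAL 0: VV[0][0]++ -> VV[0]=[1, 0, 0, 0]
Event 3: LOCAL 1: VV[1][1]++ -> VV[1]=[0, 1, 0, 0]
Event 4: LOCAL 0: VV[0][0]++ -> VV[0]=[2, 0, 0, 0]
Event 5: SEND 0->3: VV[0][0]++ -> VV[0]=[3, 0, 0, 0], msg_vec=[3, 0, 0, 0]; VV[3]=max(VV[3],msg_vec) then VV[3][3]++ -> VV[3]=[3, 0, 0, 1]
Event 6: LOCAL 2: VV[2][2]++ -> VV[2]=[0, 0, 2, 0]
Event 7: LOCAL 2: VV[2][2]++ -> VV[2]=[0, 0, 3, 0]
Event 8: SEND 1->0: VV[1][1]++ -> VV[1]=[0, 2, 0, 0], msg_vec=[0, 2, 0, 0]; VV[0]=max(VV[0],msg_vec) then VV[0][0]++ -> VV[0]=[4, 2, 0, 0]
Event 1 stamp: [0, 0, 1, 0]
Event 2 stamp: [1, 0, 0, 0]
[0, 0, 1, 0] <= [1, 0, 0, 0]? False. Equal? False. Happens-before: False

Answer: no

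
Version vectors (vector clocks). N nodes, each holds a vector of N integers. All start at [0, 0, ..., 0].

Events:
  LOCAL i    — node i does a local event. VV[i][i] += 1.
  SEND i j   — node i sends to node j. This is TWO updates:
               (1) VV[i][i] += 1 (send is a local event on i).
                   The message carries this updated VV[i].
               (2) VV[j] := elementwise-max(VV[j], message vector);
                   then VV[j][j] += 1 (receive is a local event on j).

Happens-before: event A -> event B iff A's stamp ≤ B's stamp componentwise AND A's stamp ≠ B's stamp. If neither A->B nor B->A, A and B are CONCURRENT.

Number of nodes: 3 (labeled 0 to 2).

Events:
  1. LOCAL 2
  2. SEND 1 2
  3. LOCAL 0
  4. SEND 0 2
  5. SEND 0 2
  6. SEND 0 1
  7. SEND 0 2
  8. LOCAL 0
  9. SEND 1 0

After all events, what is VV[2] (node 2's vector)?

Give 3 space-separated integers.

Answer: 5 1 5

Derivation:
Initial: VV[0]=[0, 0, 0]
Initial: VV[1]=[0, 0, 0]
Initial: VV[2]=[0, 0, 0]
Event 1: LOCAL 2: VV[2][2]++ -> VV[2]=[0, 0, 1]
Event 2: SEND 1->2: VV[1][1]++ -> VV[1]=[0, 1, 0], msg_vec=[0, 1, 0]; VV[2]=max(VV[2],msg_vec) then VV[2][2]++ -> VV[2]=[0, 1, 2]
Event 3: LOCAL 0: VV[0][0]++ -> VV[0]=[1, 0, 0]
Event 4: SEND 0->2: VV[0][0]++ -> VV[0]=[2, 0, 0], msg_vec=[2, 0, 0]; VV[2]=max(VV[2],msg_vec) then VV[2][2]++ -> VV[2]=[2, 1, 3]
Event 5: SEND 0->2: VV[0][0]++ -> VV[0]=[3, 0, 0], msg_vec=[3, 0, 0]; VV[2]=max(VV[2],msg_vec) then VV[2][2]++ -> VV[2]=[3, 1, 4]
Event 6: SEND 0->1: VV[0][0]++ -> VV[0]=[4, 0, 0], msg_vec=[4, 0, 0]; VV[1]=max(VV[1],msg_vec) then VV[1][1]++ -> VV[1]=[4, 2, 0]
Event 7: SEND 0->2: VV[0][0]++ -> VV[0]=[5, 0, 0], msg_vec=[5, 0, 0]; VV[2]=max(VV[2],msg_vec) then VV[2][2]++ -> VV[2]=[5, 1, 5]
Event 8: LOCAL 0: VV[0][0]++ -> VV[0]=[6, 0, 0]
Event 9: SEND 1->0: VV[1][1]++ -> VV[1]=[4, 3, 0], msg_vec=[4, 3, 0]; VV[0]=max(VV[0],msg_vec) then VV[0][0]++ -> VV[0]=[7, 3, 0]
Final vectors: VV[0]=[7, 3, 0]; VV[1]=[4, 3, 0]; VV[2]=[5, 1, 5]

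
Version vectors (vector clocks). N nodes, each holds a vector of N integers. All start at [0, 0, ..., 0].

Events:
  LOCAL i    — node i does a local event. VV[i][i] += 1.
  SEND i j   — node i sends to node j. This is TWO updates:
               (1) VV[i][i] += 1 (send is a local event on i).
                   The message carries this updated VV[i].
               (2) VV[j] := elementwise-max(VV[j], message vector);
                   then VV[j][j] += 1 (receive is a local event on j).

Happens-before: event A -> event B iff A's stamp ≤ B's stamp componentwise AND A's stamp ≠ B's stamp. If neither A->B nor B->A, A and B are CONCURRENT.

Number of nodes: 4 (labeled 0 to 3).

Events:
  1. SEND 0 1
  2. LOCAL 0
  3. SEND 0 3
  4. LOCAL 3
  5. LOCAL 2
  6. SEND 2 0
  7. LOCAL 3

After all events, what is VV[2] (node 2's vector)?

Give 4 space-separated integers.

Initial: VV[0]=[0, 0, 0, 0]
Initial: VV[1]=[0, 0, 0, 0]
Initial: VV[2]=[0, 0, 0, 0]
Initial: VV[3]=[0, 0, 0, 0]
Event 1: SEND 0->1: VV[0][0]++ -> VV[0]=[1, 0, 0, 0], msg_vec=[1, 0, 0, 0]; VV[1]=max(VV[1],msg_vec) then VV[1][1]++ -> VV[1]=[1, 1, 0, 0]
Event 2: LOCAL 0: VV[0][0]++ -> VV[0]=[2, 0, 0, 0]
Event 3: SEND 0->3: VV[0][0]++ -> VV[0]=[3, 0, 0, 0], msg_vec=[3, 0, 0, 0]; VV[3]=max(VV[3],msg_vec) then VV[3][3]++ -> VV[3]=[3, 0, 0, 1]
Event 4: LOCAL 3: VV[3][3]++ -> VV[3]=[3, 0, 0, 2]
Event 5: LOCAL 2: VV[2][2]++ -> VV[2]=[0, 0, 1, 0]
Event 6: SEND 2->0: VV[2][2]++ -> VV[2]=[0, 0, 2, 0], msg_vec=[0, 0, 2, 0]; VV[0]=max(VV[0],msg_vec) then VV[0][0]++ -> VV[0]=[4, 0, 2, 0]
Event 7: LOCAL 3: VV[3][3]++ -> VV[3]=[3, 0, 0, 3]
Final vectors: VV[0]=[4, 0, 2, 0]; VV[1]=[1, 1, 0, 0]; VV[2]=[0, 0, 2, 0]; VV[3]=[3, 0, 0, 3]

Answer: 0 0 2 0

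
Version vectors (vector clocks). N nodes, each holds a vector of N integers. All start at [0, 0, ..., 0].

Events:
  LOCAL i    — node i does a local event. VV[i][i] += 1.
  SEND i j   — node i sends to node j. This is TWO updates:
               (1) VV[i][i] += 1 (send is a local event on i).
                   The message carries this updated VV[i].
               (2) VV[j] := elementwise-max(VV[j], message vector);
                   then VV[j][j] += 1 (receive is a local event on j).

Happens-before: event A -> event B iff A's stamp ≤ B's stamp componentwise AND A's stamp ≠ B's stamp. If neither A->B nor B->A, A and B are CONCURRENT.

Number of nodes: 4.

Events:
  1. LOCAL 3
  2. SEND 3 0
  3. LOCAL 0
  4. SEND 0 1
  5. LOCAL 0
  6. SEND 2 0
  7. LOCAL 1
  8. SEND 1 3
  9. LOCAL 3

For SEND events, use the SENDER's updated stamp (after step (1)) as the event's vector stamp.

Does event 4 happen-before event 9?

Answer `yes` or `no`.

Answer: yes

Derivation:
Initial: VV[0]=[0, 0, 0, 0]
Initial: VV[1]=[0, 0, 0, 0]
Initial: VV[2]=[0, 0, 0, 0]
Initial: VV[3]=[0, 0, 0, 0]
Event 1: LOCAL 3: VV[3][3]++ -> VV[3]=[0, 0, 0, 1]
Event 2: SEND 3->0: VV[3][3]++ -> VV[3]=[0, 0, 0, 2], msg_vec=[0, 0, 0, 2]; VV[0]=max(VV[0],msg_vec) then VV[0][0]++ -> VV[0]=[1, 0, 0, 2]
Event 3: LOCAL 0: VV[0][0]++ -> VV[0]=[2, 0, 0, 2]
Event 4: SEND 0->1: VV[0][0]++ -> VV[0]=[3, 0, 0, 2], msg_vec=[3, 0, 0, 2]; VV[1]=max(VV[1],msg_vec) then VV[1][1]++ -> VV[1]=[3, 1, 0, 2]
Event 5: LOCAL 0: VV[0][0]++ -> VV[0]=[4, 0, 0, 2]
Event 6: SEND 2->0: VV[2][2]++ -> VV[2]=[0, 0, 1, 0], msg_vec=[0, 0, 1, 0]; VV[0]=max(VV[0],msg_vec) then VV[0][0]++ -> VV[0]=[5, 0, 1, 2]
Event 7: LOCAL 1: VV[1][1]++ -> VV[1]=[3, 2, 0, 2]
Event 8: SEND 1->3: VV[1][1]++ -> VV[1]=[3, 3, 0, 2], msg_vec=[3, 3, 0, 2]; VV[3]=max(VV[3],msg_vec) then VV[3][3]++ -> VV[3]=[3, 3, 0, 3]
Event 9: LOCAL 3: VV[3][3]++ -> VV[3]=[3, 3, 0, 4]
Event 4 stamp: [3, 0, 0, 2]
Event 9 stamp: [3, 3, 0, 4]
[3, 0, 0, 2] <= [3, 3, 0, 4]? True. Equal? False. Happens-before: True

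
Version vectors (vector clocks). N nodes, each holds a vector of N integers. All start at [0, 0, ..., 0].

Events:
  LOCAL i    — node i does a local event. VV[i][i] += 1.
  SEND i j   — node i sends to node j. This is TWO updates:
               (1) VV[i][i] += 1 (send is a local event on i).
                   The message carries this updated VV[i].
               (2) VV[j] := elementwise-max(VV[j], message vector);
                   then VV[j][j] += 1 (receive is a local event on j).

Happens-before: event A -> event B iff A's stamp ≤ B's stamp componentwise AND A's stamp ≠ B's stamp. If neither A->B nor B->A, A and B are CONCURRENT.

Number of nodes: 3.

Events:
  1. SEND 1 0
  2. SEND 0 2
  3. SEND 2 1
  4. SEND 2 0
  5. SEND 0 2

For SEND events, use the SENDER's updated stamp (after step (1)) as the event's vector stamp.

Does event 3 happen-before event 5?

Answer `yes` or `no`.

Answer: yes

Derivation:
Initial: VV[0]=[0, 0, 0]
Initial: VV[1]=[0, 0, 0]
Initial: VV[2]=[0, 0, 0]
Event 1: SEND 1->0: VV[1][1]++ -> VV[1]=[0, 1, 0], msg_vec=[0, 1, 0]; VV[0]=max(VV[0],msg_vec) then VV[0][0]++ -> VV[0]=[1, 1, 0]
Event 2: SEND 0->2: VV[0][0]++ -> VV[0]=[2, 1, 0], msg_vec=[2, 1, 0]; VV[2]=max(VV[2],msg_vec) then VV[2][2]++ -> VV[2]=[2, 1, 1]
Event 3: SEND 2->1: VV[2][2]++ -> VV[2]=[2, 1, 2], msg_vec=[2, 1, 2]; VV[1]=max(VV[1],msg_vec) then VV[1][1]++ -> VV[1]=[2, 2, 2]
Event 4: SEND 2->0: VV[2][2]++ -> VV[2]=[2, 1, 3], msg_vec=[2, 1, 3]; VV[0]=max(VV[0],msg_vec) then VV[0][0]++ -> VV[0]=[3, 1, 3]
Event 5: SEND 0->2: VV[0][0]++ -> VV[0]=[4, 1, 3], msg_vec=[4, 1, 3]; VV[2]=max(VV[2],msg_vec) then VV[2][2]++ -> VV[2]=[4, 1, 4]
Event 3 stamp: [2, 1, 2]
Event 5 stamp: [4, 1, 3]
[2, 1, 2] <= [4, 1, 3]? True. Equal? False. Happens-before: True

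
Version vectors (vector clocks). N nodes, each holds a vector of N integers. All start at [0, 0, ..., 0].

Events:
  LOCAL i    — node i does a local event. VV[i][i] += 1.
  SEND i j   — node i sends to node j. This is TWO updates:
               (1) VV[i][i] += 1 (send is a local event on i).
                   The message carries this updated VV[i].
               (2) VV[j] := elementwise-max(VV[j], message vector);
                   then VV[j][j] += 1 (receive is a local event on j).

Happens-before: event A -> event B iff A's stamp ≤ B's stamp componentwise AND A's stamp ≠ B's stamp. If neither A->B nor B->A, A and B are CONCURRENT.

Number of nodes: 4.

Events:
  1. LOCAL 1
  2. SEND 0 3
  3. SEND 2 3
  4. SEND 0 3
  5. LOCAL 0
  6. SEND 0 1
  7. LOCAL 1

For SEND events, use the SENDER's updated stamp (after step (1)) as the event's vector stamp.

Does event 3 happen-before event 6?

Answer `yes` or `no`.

Initial: VV[0]=[0, 0, 0, 0]
Initial: VV[1]=[0, 0, 0, 0]
Initial: VV[2]=[0, 0, 0, 0]
Initial: VV[3]=[0, 0, 0, 0]
Event 1: LOCAL 1: VV[1][1]++ -> VV[1]=[0, 1, 0, 0]
Event 2: SEND 0->3: VV[0][0]++ -> VV[0]=[1, 0, 0, 0], msg_vec=[1, 0, 0, 0]; VV[3]=max(VV[3],msg_vec) then VV[3][3]++ -> VV[3]=[1, 0, 0, 1]
Event 3: SEND 2->3: VV[2][2]++ -> VV[2]=[0, 0, 1, 0], msg_vec=[0, 0, 1, 0]; VV[3]=max(VV[3],msg_vec) then VV[3][3]++ -> VV[3]=[1, 0, 1, 2]
Event 4: SEND 0->3: VV[0][0]++ -> VV[0]=[2, 0, 0, 0], msg_vec=[2, 0, 0, 0]; VV[3]=max(VV[3],msg_vec) then VV[3][3]++ -> VV[3]=[2, 0, 1, 3]
Event 5: LOCAL 0: VV[0][0]++ -> VV[0]=[3, 0, 0, 0]
Event 6: SEND 0->1: VV[0][0]++ -> VV[0]=[4, 0, 0, 0], msg_vec=[4, 0, 0, 0]; VV[1]=max(VV[1],msg_vec) then VV[1][1]++ -> VV[1]=[4, 2, 0, 0]
Event 7: LOCAL 1: VV[1][1]++ -> VV[1]=[4, 3, 0, 0]
Event 3 stamp: [0, 0, 1, 0]
Event 6 stamp: [4, 0, 0, 0]
[0, 0, 1, 0] <= [4, 0, 0, 0]? False. Equal? False. Happens-before: False

Answer: no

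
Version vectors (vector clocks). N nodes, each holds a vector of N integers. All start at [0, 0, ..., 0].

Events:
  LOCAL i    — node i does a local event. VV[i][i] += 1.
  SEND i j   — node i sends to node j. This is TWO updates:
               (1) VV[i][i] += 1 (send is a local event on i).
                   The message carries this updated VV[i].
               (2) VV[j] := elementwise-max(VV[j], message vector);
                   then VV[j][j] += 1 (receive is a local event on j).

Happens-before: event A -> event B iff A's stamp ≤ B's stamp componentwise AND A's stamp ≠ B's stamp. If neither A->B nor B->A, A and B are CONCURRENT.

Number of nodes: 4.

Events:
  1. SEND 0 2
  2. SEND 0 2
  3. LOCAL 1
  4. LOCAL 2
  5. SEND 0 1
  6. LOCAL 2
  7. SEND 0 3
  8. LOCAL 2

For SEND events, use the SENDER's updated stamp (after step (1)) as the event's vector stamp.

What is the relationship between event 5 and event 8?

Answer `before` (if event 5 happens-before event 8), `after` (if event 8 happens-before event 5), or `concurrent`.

Initial: VV[0]=[0, 0, 0, 0]
Initial: VV[1]=[0, 0, 0, 0]
Initial: VV[2]=[0, 0, 0, 0]
Initial: VV[3]=[0, 0, 0, 0]
Event 1: SEND 0->2: VV[0][0]++ -> VV[0]=[1, 0, 0, 0], msg_vec=[1, 0, 0, 0]; VV[2]=max(VV[2],msg_vec) then VV[2][2]++ -> VV[2]=[1, 0, 1, 0]
Event 2: SEND 0->2: VV[0][0]++ -> VV[0]=[2, 0, 0, 0], msg_vec=[2, 0, 0, 0]; VV[2]=max(VV[2],msg_vec) then VV[2][2]++ -> VV[2]=[2, 0, 2, 0]
Event 3: LOCAL 1: VV[1][1]++ -> VV[1]=[0, 1, 0, 0]
Event 4: LOCAL 2: VV[2][2]++ -> VV[2]=[2, 0, 3, 0]
Event 5: SEND 0->1: VV[0][0]++ -> VV[0]=[3, 0, 0, 0], msg_vec=[3, 0, 0, 0]; VV[1]=max(VV[1],msg_vec) then VV[1][1]++ -> VV[1]=[3, 2, 0, 0]
Event 6: LOCAL 2: VV[2][2]++ -> VV[2]=[2, 0, 4, 0]
Event 7: SEND 0->3: VV[0][0]++ -> VV[0]=[4, 0, 0, 0], msg_vec=[4, 0, 0, 0]; VV[3]=max(VV[3],msg_vec) then VV[3][3]++ -> VV[3]=[4, 0, 0, 1]
Event 8: LOCAL 2: VV[2][2]++ -> VV[2]=[2, 0, 5, 0]
Event 5 stamp: [3, 0, 0, 0]
Event 8 stamp: [2, 0, 5, 0]
[3, 0, 0, 0] <= [2, 0, 5, 0]? False
[2, 0, 5, 0] <= [3, 0, 0, 0]? False
Relation: concurrent

Answer: concurrent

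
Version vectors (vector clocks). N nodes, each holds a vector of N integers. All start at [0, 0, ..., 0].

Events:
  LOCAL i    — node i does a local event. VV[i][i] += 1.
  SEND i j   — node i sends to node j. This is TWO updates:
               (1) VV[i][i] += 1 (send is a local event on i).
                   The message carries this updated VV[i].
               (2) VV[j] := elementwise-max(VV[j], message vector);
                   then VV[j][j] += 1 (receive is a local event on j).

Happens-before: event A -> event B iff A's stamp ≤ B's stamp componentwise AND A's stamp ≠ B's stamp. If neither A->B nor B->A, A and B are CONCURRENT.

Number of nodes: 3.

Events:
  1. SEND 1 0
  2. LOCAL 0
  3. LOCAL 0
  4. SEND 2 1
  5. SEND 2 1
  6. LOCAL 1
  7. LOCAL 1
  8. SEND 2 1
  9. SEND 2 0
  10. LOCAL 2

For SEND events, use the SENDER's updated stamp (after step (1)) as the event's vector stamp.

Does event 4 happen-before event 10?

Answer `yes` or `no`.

Answer: yes

Derivation:
Initial: VV[0]=[0, 0, 0]
Initial: VV[1]=[0, 0, 0]
Initial: VV[2]=[0, 0, 0]
Event 1: SEND 1->0: VV[1][1]++ -> VV[1]=[0, 1, 0], msg_vec=[0, 1, 0]; VV[0]=max(VV[0],msg_vec) then VV[0][0]++ -> VV[0]=[1, 1, 0]
Event 2: LOCAL 0: VV[0][0]++ -> VV[0]=[2, 1, 0]
Event 3: LOCAL 0: VV[0][0]++ -> VV[0]=[3, 1, 0]
Event 4: SEND 2->1: VV[2][2]++ -> VV[2]=[0, 0, 1], msg_vec=[0, 0, 1]; VV[1]=max(VV[1],msg_vec) then VV[1][1]++ -> VV[1]=[0, 2, 1]
Event 5: SEND 2->1: VV[2][2]++ -> VV[2]=[0, 0, 2], msg_vec=[0, 0, 2]; VV[1]=max(VV[1],msg_vec) then VV[1][1]++ -> VV[1]=[0, 3, 2]
Event 6: LOCAL 1: VV[1][1]++ -> VV[1]=[0, 4, 2]
Event 7: LOCAL 1: VV[1][1]++ -> VV[1]=[0, 5, 2]
Event 8: SEND 2->1: VV[2][2]++ -> VV[2]=[0, 0, 3], msg_vec=[0, 0, 3]; VV[1]=max(VV[1],msg_vec) then VV[1][1]++ -> VV[1]=[0, 6, 3]
Event 9: SEND 2->0: VV[2][2]++ -> VV[2]=[0, 0, 4], msg_vec=[0, 0, 4]; VV[0]=max(VV[0],msg_vec) then VV[0][0]++ -> VV[0]=[4, 1, 4]
Event 10: LOCAL 2: VV[2][2]++ -> VV[2]=[0, 0, 5]
Event 4 stamp: [0, 0, 1]
Event 10 stamp: [0, 0, 5]
[0, 0, 1] <= [0, 0, 5]? True. Equal? False. Happens-before: True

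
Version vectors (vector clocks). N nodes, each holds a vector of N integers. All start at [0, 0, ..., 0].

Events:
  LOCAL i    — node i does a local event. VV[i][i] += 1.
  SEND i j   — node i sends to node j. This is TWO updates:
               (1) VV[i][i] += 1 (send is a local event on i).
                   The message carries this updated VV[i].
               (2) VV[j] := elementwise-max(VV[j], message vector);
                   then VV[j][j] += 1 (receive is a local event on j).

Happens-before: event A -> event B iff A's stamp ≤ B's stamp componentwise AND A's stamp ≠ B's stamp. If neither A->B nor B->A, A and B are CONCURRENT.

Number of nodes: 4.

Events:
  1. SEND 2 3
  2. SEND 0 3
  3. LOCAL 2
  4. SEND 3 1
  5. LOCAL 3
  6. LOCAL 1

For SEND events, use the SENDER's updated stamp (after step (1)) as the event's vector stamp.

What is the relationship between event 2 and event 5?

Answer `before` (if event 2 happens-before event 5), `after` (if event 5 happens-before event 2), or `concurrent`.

Initial: VV[0]=[0, 0, 0, 0]
Initial: VV[1]=[0, 0, 0, 0]
Initial: VV[2]=[0, 0, 0, 0]
Initial: VV[3]=[0, 0, 0, 0]
Event 1: SEND 2->3: VV[2][2]++ -> VV[2]=[0, 0, 1, 0], msg_vec=[0, 0, 1, 0]; VV[3]=max(VV[3],msg_vec) then VV[3][3]++ -> VV[3]=[0, 0, 1, 1]
Event 2: SEND 0->3: VV[0][0]++ -> VV[0]=[1, 0, 0, 0], msg_vec=[1, 0, 0, 0]; VV[3]=max(VV[3],msg_vec) then VV[3][3]++ -> VV[3]=[1, 0, 1, 2]
Event 3: LOCAL 2: VV[2][2]++ -> VV[2]=[0, 0, 2, 0]
Event 4: SEND 3->1: VV[3][3]++ -> VV[3]=[1, 0, 1, 3], msg_vec=[1, 0, 1, 3]; VV[1]=max(VV[1],msg_vec) then VV[1][1]++ -> VV[1]=[1, 1, 1, 3]
Event 5: LOCAL 3: VV[3][3]++ -> VV[3]=[1, 0, 1, 4]
Event 6: LOCAL 1: VV[1][1]++ -> VV[1]=[1, 2, 1, 3]
Event 2 stamp: [1, 0, 0, 0]
Event 5 stamp: [1, 0, 1, 4]
[1, 0, 0, 0] <= [1, 0, 1, 4]? True
[1, 0, 1, 4] <= [1, 0, 0, 0]? False
Relation: before

Answer: before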